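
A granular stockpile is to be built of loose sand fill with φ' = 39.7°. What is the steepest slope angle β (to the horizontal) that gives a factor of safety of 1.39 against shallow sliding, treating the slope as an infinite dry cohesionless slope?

β = 30.8°

For an infinite dry cohesionless slope FS = tanφ'/tanβ, so tanβ = tanφ' / FS.
tanβ = tan39.7° / 1.39 = 0.8302 / 1.39 = 0.5973
β = arctan(0.5973) = 30.85°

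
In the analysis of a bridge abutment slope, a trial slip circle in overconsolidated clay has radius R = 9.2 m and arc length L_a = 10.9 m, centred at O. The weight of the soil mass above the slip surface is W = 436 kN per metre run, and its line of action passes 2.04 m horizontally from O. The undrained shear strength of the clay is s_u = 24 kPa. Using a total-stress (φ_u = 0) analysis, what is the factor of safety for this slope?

Taking moments about the centre O, the resisting moment is provided by the undrained shear strength acting along the arc:
M_R = s_u·L_a·R = 24·10.90·9.2 = 2406.7 kN·m/m
M_D = W·d = 436·2.04 = 889.4 kN·m/m
FS = M_R / M_D = 2406.7 / 889.4 = 2.706

FS = 2.71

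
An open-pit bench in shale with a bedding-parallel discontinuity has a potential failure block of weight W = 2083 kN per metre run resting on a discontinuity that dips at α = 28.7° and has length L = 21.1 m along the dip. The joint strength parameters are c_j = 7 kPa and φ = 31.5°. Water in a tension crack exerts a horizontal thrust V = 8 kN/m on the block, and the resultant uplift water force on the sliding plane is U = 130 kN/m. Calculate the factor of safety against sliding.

Resolving the block weight along and normal to the plane and applying the Mohr–Coulomb strength on the joint:
N' = W cosα − U − V sinα = 2083·cos28.7° − 130 − 8·sin28.7° = 1693.3 kN/m
Driving force T = W sinα + V cosα = 2083·sin28.7° + 8·cos28.7° = 1007.3 kN/m
Resisting force R = c_j·L + N'·tanφ = 7·21.1 + 1693.3·tan31.5° = 147.7 + 1037.6 = 1185.3 kN/m
FS = R / T = 1185.3 / 1007.3 = 1.177

FS = 1.18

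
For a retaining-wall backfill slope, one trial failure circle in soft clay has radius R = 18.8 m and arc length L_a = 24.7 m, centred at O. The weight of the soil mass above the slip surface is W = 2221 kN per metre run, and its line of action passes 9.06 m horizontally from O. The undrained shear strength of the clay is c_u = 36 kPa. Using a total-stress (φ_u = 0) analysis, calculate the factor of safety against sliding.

FS = 0.83

Taking moments about the centre O, the resisting moment is provided by the undrained shear strength acting along the arc:
M_R = c_u·L_a·R = 36·24.70·18.8 = 16717.0 kN·m/m
M_D = W·d = 2221·9.06 = 20122.3 kN·m/m
FS = M_R / M_D = 16717.0 / 20122.3 = 0.831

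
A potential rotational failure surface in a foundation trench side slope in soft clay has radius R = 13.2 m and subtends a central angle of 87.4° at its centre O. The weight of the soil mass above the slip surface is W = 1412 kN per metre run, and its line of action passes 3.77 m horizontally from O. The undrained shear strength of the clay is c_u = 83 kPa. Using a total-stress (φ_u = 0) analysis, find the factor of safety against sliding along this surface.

FS = 4.14

Taking moments about the centre O, the resisting moment is provided by the undrained shear strength acting along the arc:
Arc length L_a = R·θ = 13.2·(87.4°·π/180) = 13.2·1.5254 = 20.14 m
M_R = c_u·L_a·R = 83·20.14·13.2 = 22060.5 kN·m/m
M_D = W·d = 1412·3.77 = 5323.2 kN·m/m
FS = M_R / M_D = 22060.5 / 5323.2 = 4.144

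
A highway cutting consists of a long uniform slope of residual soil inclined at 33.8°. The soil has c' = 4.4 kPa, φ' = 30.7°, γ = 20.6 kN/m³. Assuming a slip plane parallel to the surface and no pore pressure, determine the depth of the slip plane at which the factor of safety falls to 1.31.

Setting FS = 1.31 in FS = [c' + γz cos²β tanφ'] / [γz sinβ cosβ] and solving for z:
z = c' / [γ cosβ (FS·sinβ − cosβ·tanφ')]
  = 4.4 / [20.6·cos33.8°·(1.31·sin33.8° − cos33.8°·tan30.7°)]
  = 4.4 / [20.6·0.8310·(1.31·0.5563 − 0.8310·0.5938)]
  = 4.4 / 4.0287 = 1.092 m

z = 1.09 m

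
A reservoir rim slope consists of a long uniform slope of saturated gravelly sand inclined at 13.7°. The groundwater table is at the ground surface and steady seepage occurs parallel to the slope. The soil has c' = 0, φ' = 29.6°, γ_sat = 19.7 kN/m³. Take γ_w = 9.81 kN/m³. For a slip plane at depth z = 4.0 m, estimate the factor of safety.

FS = 1.17

With seepage parallel to the slope and the water table at the surface, the effective normal stress on the slip plane uses the buoyant unit weight γ' = γ_sat − γ_w while the driving shear stress uses γ_sat:
FS = [c' + γ' z cos²β tanφ'] / [γ_sat z sinβ cosβ]
(For c' = 0 this reduces to FS = (γ'/γ_sat)·tanφ'/tanβ.)
γ' = 19.7 − 9.81 = 9.89 kN/m³
Numerator = 0.0 + 9.89·4.0·cos²13.7°·tan29.6° = 0.0 + 9.89·4.0·0.9439·0.5681 = 21.213 kPa
Denominator = 19.7·4.0·sin13.7°·cos13.7° = 19.7·4.0·0.2368·0.9715 = 18.132 kPa
FS = 21.213 / 18.132 = 1.170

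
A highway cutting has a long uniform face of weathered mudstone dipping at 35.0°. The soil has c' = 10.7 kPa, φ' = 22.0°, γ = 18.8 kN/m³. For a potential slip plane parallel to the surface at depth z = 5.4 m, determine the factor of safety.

FS = 0.80

For an infinite slope with a slip plane parallel to the surface (no pore pressure): FS = [c' + γz cos²β tanφ'] / [γz sinβ cosβ].
γz = 18.8·5.4 = 101.52 kN/m²
Numerator = 10.7 + 101.52·cos²35.0°·tan22.0° = 10.7 + 101.52·0.6710·0.4040 = 38.223 kPa
Denominator = 101.52·sin35.0°·cos35.0° = 101.52·0.5736·0.8192 = 47.699 kPa
FS = 38.223 / 47.699 = 0.801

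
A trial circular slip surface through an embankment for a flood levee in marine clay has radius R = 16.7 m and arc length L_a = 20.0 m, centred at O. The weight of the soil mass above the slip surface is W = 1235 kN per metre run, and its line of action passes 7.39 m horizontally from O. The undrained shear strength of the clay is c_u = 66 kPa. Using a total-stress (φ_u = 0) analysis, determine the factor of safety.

Taking moments about the centre O, the resisting moment is provided by the undrained shear strength acting along the arc:
M_R = c_u·L_a·R = 66·20.00·16.7 = 22044.0 kN·m/m
M_D = W·d = 1235·7.39 = 9126.6 kN·m/m
FS = M_R / M_D = 22044.0 / 9126.6 = 2.415

FS = 2.42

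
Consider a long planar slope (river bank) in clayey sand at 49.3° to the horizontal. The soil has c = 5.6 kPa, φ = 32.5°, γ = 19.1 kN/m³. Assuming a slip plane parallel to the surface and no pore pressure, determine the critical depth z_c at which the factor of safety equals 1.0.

z_c = 1.31 m

Setting FS = 1.00 in FS = [c + γz cos²β tanφ] / [γz sinβ cosβ] and solving for z:
z = c / [γ cosβ (FS·sinβ − cosβ·tanφ)]
  = 5.6 / [19.1·cos49.3°·(1.00·sin49.3° − cos49.3°·tan32.5°)]
  = 5.6 / [19.1·0.6521·(1.00·0.7581 − 0.6521·0.6371)]
  = 5.6 / 4.2684 = 1.312 m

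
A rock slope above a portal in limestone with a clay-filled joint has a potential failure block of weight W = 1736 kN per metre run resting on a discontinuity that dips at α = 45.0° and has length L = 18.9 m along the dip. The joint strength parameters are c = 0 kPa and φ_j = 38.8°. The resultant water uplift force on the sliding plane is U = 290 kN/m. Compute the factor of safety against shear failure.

FS = 0.61

Resolving the block weight along and normal to the plane and applying the Mohr–Coulomb strength on the joint:
N' = W cosα − U = 1736·cos45.0° − 290 = 937.5 kN/m
Driving force T = W sinα = 1736·sin45.0° = 1227.5 kN/m
Resisting force R = c·L + N'·tanφ_j = 0·18.9 + 937.5·tan38.8° = 0.0 + 753.8 = 753.8 kN/m
FS = R / T = 753.8 / 1227.5 = 0.614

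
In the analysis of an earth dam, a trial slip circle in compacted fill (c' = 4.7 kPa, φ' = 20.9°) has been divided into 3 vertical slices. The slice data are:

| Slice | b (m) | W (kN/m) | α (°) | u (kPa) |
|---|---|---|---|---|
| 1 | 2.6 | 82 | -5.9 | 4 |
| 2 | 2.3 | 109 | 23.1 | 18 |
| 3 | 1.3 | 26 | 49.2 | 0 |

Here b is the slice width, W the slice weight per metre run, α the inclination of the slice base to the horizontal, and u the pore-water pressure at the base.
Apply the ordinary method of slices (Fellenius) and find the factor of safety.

Ordinary method of slices: FS = Σ[c'·Δl_i + (W_i cosα_i − u_i·Δl_i)·tanφ'] / Σ W_i sinα_i, with Δl_i = b_i / cosα_i.
Slice 1: Δl = 2.6/cos(-5.9°) = 2.614 m; N'_1 = 82·cos(-5.9°) − 4·2.614 = 71.1; c'Δl = 12.29; W sinα = -8.4
Slice 2: Δl = 2.3/cos23.1° = 2.500 m; N'_2 = 109·cos23.1° − 18·2.500 = 55.3; c'Δl = 11.75; W sinα = 42.8
Slice 3: Δl = 1.3/cos49.2° = 1.990 m; N'_3 = 26·cos49.2° − 0·1.990 = 17.0; c'Δl = 9.35; W sinα = 19.7
Σc'Δl = 33.4 kN/m; ΣN' = 143.4 kN/m; ΣW sinα = 54.0 kN/m
Resisting = 33.4 + 143.4·tan20.9° = 33.4 + 54.7 = 88.1 kN/m
FS = 88.1 / 54.0 = 1.631

FS = 1.63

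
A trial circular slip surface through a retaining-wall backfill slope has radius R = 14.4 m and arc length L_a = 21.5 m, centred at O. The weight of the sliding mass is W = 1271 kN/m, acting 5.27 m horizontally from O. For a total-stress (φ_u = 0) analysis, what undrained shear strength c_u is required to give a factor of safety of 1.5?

FS = c_u·L_a·R / (W·d), so c_u = FS·W·d / (L_a·R).
c_u = 1.5·1271·5.27 / (21.50·14.4) = 10047.3 / 309.60 = 32.45 kPa

c_u = 32.5 kPa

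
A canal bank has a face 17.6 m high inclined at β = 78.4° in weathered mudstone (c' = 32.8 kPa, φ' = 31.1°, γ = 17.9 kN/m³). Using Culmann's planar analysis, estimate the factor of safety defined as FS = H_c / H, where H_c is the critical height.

H_c = (4c'/γ) · sinβ cosφ' / [1 − cos(β − φ')]
    = (4·32.8/17.9) · sin78.4°·cos31.1° / [1 − cos47.3°]
    = 7.330 · 0.8388 / 0.3218 = 19.10 m
FS = H_c / H = 19.10 / 17.6 = 1.085

FS = 1.09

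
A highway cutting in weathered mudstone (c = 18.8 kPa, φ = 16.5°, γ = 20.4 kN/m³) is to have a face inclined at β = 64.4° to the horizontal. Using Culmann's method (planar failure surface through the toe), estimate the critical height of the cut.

Culmann's analysis gives the critical failure plane at α_cr = (β + φ)/2 = (64.4 + 16.5)/2 = 40.5°, and the critical height
H_c = (4c/γ) · sinβ cosφ / [1 − cos(β − φ)]
    = (4·18.8/20.4) · sin64.4°·cos16.5° / [1 − cos(47.9°)]
    = 3.686 · 0.9018·0.9588 / [1 − 0.6704]
    = 3.686 · 0.8647 / 0.3296
    = 9.67 m

H_c = 9.67 m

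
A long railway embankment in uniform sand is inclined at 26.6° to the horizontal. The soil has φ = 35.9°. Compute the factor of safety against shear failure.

FS = 1.45

For a dry cohesionless infinite slope the factor of safety is FS = tanφ / tanβ.
FS = tan35.9° / tan26.6° = 0.7239 / 0.5008 = 1.446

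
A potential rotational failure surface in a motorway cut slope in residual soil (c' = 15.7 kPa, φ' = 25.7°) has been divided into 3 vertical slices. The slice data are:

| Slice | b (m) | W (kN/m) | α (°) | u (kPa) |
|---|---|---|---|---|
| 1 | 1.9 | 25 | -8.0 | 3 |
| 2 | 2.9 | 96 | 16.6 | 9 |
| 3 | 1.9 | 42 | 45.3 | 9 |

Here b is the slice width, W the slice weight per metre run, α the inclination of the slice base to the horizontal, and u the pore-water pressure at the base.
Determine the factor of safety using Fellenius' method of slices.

Ordinary method of slices: FS = Σ[c'·Δl_i + (W_i cosα_i − u_i·Δl_i)·tanφ'] / Σ W_i sinα_i, with Δl_i = b_i / cosα_i.
Slice 1: Δl = 1.9/cos(-8.0°) = 1.919 m; N'_1 = 25·cos(-8.0°) − 3·1.919 = 19.0; c'Δl = 30.12; W sinα = -3.5
Slice 2: Δl = 2.9/cos16.6° = 3.026 m; N'_2 = 96·cos16.6° − 9·3.026 = 64.8; c'Δl = 47.51; W sinα = 27.4
Slice 3: Δl = 1.9/cos45.3° = 2.701 m; N'_3 = 42·cos45.3° − 9·2.701 = 5.2; c'Δl = 42.41; W sinα = 29.9
Σc'Δl = 120.0 kN/m; ΣN' = 89.0 kN/m; ΣW sinα = 53.8 kN/m
Resisting = 120.0 + 89.0·tan25.7° = 120.0 + 42.8 = 162.9 kN/m
FS = 162.9 / 53.8 = 3.027

FS = 3.03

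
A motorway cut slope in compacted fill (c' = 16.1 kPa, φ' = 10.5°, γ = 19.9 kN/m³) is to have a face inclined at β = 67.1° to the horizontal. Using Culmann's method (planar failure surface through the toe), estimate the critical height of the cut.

H_c = 6.52 m

Culmann's analysis gives the critical failure plane at α_cr = (β + φ')/2 = (67.1 + 10.5)/2 = 38.8°, and the critical height
H_c = (4c'/γ) · sinβ cosφ' / [1 − cos(β − φ')]
    = (4·16.1/19.9) · sin67.1°·cos10.5° / [1 − cos(56.6°)]
    = 3.236 · 0.9212·0.9833 / [1 − 0.5505]
    = 3.236 · 0.9058 / 0.4495
    = 6.52 m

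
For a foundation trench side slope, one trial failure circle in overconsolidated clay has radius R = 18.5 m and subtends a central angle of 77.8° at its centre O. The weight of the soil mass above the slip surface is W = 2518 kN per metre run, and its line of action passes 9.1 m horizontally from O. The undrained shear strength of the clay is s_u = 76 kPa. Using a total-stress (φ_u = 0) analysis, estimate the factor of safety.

FS = 1.54

Taking moments about the centre O, the resisting moment is provided by the undrained shear strength acting along the arc:
Arc length L_a = R·θ = 18.5·(77.8°·π/180) = 18.5·1.3579 = 25.12 m
M_R = s_u·L_a·R = 76·25.12·18.5 = 35319.5 kN·m/m
M_D = W·d = 2518·9.1 = 22913.8 kN·m/m
FS = M_R / M_D = 35319.5 / 22913.8 = 1.541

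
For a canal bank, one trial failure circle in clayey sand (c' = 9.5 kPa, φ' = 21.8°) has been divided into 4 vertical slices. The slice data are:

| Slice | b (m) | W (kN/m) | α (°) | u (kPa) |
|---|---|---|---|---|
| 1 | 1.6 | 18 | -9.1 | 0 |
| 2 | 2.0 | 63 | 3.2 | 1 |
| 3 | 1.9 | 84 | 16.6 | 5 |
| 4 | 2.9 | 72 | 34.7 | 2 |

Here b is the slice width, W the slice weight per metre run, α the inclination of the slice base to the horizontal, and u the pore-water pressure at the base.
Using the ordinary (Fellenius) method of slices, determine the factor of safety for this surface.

FS = 2.55

Ordinary method of slices: FS = Σ[c'·Δl_i + (W_i cosα_i − u_i·Δl_i)·tanφ'] / Σ W_i sinα_i, with Δl_i = b_i / cosα_i.
Slice 1: Δl = 1.6/cos(-9.1°) = 1.620 m; N'_1 = 18·cos(-9.1°) − 0·1.620 = 17.8; c'Δl = 15.39; W sinα = -2.8
Slice 2: Δl = 2.0/cos3.2° = 2.003 m; N'_2 = 63·cos3.2° − 1·2.003 = 60.9; c'Δl = 19.03; W sinα = 3.5
Slice 3: Δl = 1.9/cos16.6° = 1.983 m; N'_3 = 84·cos16.6° − 5·1.983 = 70.6; c'Δl = 18.83; W sinα = 24.0
Slice 4: Δl = 2.9/cos34.7° = 3.527 m; N'_4 = 72·cos34.7° − 2·3.527 = 52.1; c'Δl = 33.51; W sinα = 41.0
Σc'Δl = 86.8 kN/m; ΣN' = 201.4 kN/m; ΣW sinα = 65.7 kN/m
Resisting = 86.8 + 201.4·tan21.8° = 86.8 + 80.6 = 167.3 kN/m
FS = 167.3 / 65.7 = 2.548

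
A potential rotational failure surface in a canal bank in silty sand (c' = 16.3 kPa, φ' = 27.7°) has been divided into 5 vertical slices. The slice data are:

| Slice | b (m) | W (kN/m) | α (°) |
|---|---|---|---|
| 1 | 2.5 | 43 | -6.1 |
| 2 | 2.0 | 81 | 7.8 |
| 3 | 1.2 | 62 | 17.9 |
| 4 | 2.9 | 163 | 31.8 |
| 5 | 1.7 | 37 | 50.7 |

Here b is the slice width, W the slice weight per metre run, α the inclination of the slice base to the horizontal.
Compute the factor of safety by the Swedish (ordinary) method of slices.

FS = 2.67

Ordinary method of slices: FS = Σ[c'·Δl_i + (W_i cosα_i)·tanφ'] / Σ W_i sinα_i, with Δl_i = b_i / cosα_i.
Slice 1: Δl = 2.5/cos(-6.1°) = 2.514 m; N'_1 = 43·cos(-6.1°) = 42.8; c'Δl = 40.98; W sinα = -4.6
Slice 2: Δl = 2.0/cos7.8° = 2.019 m; N'_2 = 81·cos7.8° = 80.3; c'Δl = 32.90; W sinα = 11.0
Slice 3: Δl = 1.2/cos17.9° = 1.261 m; N'_3 = 62·cos17.9° = 59.0; c'Δl = 20.55; W sinα = 19.1
Slice 4: Δl = 2.9/cos31.8° = 3.412 m; N'_4 = 163·cos31.8° = 138.5; c'Δl = 55.62; W sinα = 85.9
Slice 5: Δl = 1.7/cos50.7° = 2.684 m; N'_5 = 37·cos50.7° = 23.4; c'Δl = 43.75; W sinα = 28.6
Σc'Δl = 193.8 kN/m; ΣN' = 344.0 kN/m; ΣW sinα = 140.0 kN/m
Resisting = 193.8 + 344.0·tan27.7° = 193.8 + 180.6 = 374.4 kN/m
FS = 374.4 / 140.0 = 2.674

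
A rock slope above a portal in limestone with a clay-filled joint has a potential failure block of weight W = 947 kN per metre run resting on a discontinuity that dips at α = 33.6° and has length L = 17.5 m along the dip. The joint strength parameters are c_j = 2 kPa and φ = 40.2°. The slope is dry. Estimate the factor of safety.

FS = 1.34

Resolving the block weight along and normal to the plane and applying the Mohr–Coulomb strength on the joint:
N' = W cosα = 947·cos33.6° = 788.8 kN/m
Driving force T = W sinα = 947·sin33.6° = 524.1 kN/m
Resisting force R = c_j·L + N'·tanφ = 2·17.5 + 788.8·tan40.2° = 35.0 + 666.6 = 701.6 kN/m
FS = R / T = 701.6 / 524.1 = 1.339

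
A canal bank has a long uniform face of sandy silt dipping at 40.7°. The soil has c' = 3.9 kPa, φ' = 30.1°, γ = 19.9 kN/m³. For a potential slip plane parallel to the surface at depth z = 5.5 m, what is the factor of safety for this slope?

FS = 0.75

For an infinite slope with a slip plane parallel to the surface (no pore pressure): FS = [c' + γz cos²β tanφ'] / [γz sinβ cosβ].
γz = 19.9·5.5 = 109.45 kN/m²
Numerator = 3.9 + 109.45·cos²40.7°·tan30.1° = 3.9 + 109.45·0.5748·0.5797 = 40.367 kPa
Denominator = 109.45·sin40.7°·cos40.7° = 109.45·0.6521·0.7581 = 54.110 kPa
FS = 40.367 / 54.110 = 0.746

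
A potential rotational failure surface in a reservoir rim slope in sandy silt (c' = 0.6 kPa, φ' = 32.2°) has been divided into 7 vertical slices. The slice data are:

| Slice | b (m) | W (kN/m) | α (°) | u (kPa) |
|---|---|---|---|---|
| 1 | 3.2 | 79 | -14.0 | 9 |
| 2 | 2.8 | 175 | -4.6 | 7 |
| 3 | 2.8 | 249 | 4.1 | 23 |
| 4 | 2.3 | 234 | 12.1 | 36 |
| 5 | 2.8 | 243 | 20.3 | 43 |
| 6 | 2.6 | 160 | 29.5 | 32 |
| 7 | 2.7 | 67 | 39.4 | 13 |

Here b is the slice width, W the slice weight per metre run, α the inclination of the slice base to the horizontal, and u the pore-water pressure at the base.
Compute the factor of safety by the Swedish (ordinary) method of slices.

Ordinary method of slices: FS = Σ[c'·Δl_i + (W_i cosα_i − u_i·Δl_i)·tanφ'] / Σ W_i sinα_i, with Δl_i = b_i / cosα_i.
Slice 1: Δl = 3.2/cos(-14.0°) = 3.298 m; N'_1 = 79·cos(-14.0°) − 9·3.298 = 47.0; c'Δl = 1.98; W sinα = -19.1
Slice 2: Δl = 2.8/cos(-4.6°) = 2.809 m; N'_2 = 175·cos(-4.6°) − 7·2.809 = 154.8; c'Δl = 1.69; W sinα = -14.0
Slice 3: Δl = 2.8/cos4.1° = 2.807 m; N'_3 = 249·cos4.1° − 23·2.807 = 183.8; c'Δl = 1.68; W sinα = 17.8
Slice 4: Δl = 2.3/cos12.1° = 2.352 m; N'_4 = 234·cos12.1° − 36·2.352 = 144.1; c'Δl = 1.41; W sinα = 49.1
Slice 5: Δl = 2.8/cos20.3° = 2.985 m; N'_5 = 243·cos20.3° − 43·2.985 = 99.5; c'Δl = 1.79; W sinα = 84.3
Slice 6: Δl = 2.6/cos29.5° = 2.987 m; N'_6 = 160·cos29.5° − 32·2.987 = 43.7; c'Δl = 1.79; W sinα = 78.8
Slice 7: Δl = 2.7/cos39.4° = 3.494 m; N'_7 = 67·cos39.4° − 13·3.494 = 6.3; c'Δl = 2.10; W sinα = 42.5
Σc'Δl = 12.4 kN/m; ΣN' = 679.2 kN/m; ΣW sinα = 239.3 kN/m
Resisting = 12.4 + 679.2·tan32.2° = 12.4 + 427.7 = 440.2 kN/m
FS = 440.2 / 239.3 = 1.839

FS = 1.84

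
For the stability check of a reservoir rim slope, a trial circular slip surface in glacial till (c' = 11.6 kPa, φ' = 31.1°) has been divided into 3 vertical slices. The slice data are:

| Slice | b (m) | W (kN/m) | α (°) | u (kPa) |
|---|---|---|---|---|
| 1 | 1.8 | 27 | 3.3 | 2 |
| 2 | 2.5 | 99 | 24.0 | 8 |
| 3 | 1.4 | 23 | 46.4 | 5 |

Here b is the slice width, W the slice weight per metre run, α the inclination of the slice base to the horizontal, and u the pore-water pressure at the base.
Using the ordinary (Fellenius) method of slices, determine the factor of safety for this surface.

Ordinary method of slices: FS = Σ[c'·Δl_i + (W_i cosα_i − u_i·Δl_i)·tanφ'] / Σ W_i sinα_i, with Δl_i = b_i / cosα_i.
Slice 1: Δl = 1.8/cos3.3° = 1.803 m; N'_1 = 27·cos3.3° − 2·1.803 = 23.3; c'Δl = 20.91; W sinα = 1.6
Slice 2: Δl = 2.5/cos24.0° = 2.737 m; N'_2 = 99·cos24.0° − 8·2.737 = 68.5; c'Δl = 31.74; W sinα = 40.3
Slice 3: Δl = 1.4/cos46.4° = 2.030 m; N'_3 = 23·cos46.4° − 5·2.030 = 5.7; c'Δl = 23.55; W sinα = 16.7
Σc'Δl = 76.2 kN/m; ΣN' = 97.6 kN/m; ΣW sinα = 58.5 kN/m
Resisting = 76.2 + 97.6·tan31.1° = 76.2 + 58.9 = 135.1 kN/m
FS = 135.1 / 58.5 = 2.310

FS = 2.31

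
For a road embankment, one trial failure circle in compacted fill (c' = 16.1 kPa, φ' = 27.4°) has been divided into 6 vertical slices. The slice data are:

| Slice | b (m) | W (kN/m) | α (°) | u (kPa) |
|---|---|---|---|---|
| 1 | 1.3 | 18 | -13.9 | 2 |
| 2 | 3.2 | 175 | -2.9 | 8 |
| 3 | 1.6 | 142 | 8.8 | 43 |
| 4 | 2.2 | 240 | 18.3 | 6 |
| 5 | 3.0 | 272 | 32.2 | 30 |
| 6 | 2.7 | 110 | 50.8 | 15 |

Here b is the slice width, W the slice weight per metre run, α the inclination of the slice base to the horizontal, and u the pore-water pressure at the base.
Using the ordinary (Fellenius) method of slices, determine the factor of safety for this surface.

Ordinary method of slices: FS = Σ[c'·Δl_i + (W_i cosα_i − u_i·Δl_i)·tanφ'] / Σ W_i sinα_i, with Δl_i = b_i / cosα_i.
Slice 1: Δl = 1.3/cos(-13.9°) = 1.339 m; N'_1 = 18·cos(-13.9°) − 2·1.339 = 14.8; c'Δl = 21.56; W sinα = -4.3
Slice 2: Δl = 3.2/cos(-2.9°) = 3.204 m; N'_2 = 175·cos(-2.9°) − 8·3.204 = 149.1; c'Δl = 51.59; W sinα = -8.9
Slice 3: Δl = 1.6/cos8.8° = 1.619 m; N'_3 = 142·cos8.8° − 43·1.619 = 70.7; c'Δl = 26.07; W sinα = 21.7
Slice 4: Δl = 2.2/cos18.3° = 2.317 m; N'_4 = 240·cos18.3° − 6·2.317 = 214.0; c'Δl = 37.31; W sinα = 75.4
Slice 5: Δl = 3.0/cos32.2° = 3.545 m; N'_5 = 272·cos32.2° − 30·3.545 = 123.8; c'Δl = 57.08; W sinα = 144.9
Slice 6: Δl = 2.7/cos50.8° = 4.272 m; N'_6 = 110·cos50.8° − 15·4.272 = 5.4; c'Δl = 68.78; W sinα = 85.2
Σc'Δl = 262.4 kN/m; ΣN' = 577.9 kN/m; ΣW sinα = 314.1 kN/m
Resisting = 262.4 + 577.9·tan27.4° = 262.4 + 299.5 = 561.9 kN/m
FS = 561.9 / 314.1 = 1.789

FS = 1.79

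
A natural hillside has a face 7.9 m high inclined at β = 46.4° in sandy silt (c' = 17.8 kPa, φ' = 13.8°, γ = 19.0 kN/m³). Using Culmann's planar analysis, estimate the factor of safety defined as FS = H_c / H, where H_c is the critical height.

H_c = (4c'/γ) · sinβ cosφ' / [1 − cos(β − φ')]
    = (4·17.8/19.0) · sin46.4°·cos13.8° / [1 − cos32.6°]
    = 3.747 · 0.7033 / 0.1575 = 16.73 m
FS = H_c / H = 16.73 / 7.9 = 2.117

FS = 2.12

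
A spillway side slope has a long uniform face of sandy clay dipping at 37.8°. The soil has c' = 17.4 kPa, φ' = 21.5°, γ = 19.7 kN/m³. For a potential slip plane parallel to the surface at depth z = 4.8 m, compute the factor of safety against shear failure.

For an infinite slope with a slip plane parallel to the surface (no pore pressure): FS = [c' + γz cos²β tanφ'] / [γz sinβ cosβ].
γz = 19.7·4.8 = 94.56 kN/m²
Numerator = 17.4 + 94.56·cos²37.8°·tan21.5° = 17.4 + 94.56·0.6243·0.3939 = 40.656 kPa
Denominator = 94.56·sin37.8°·cos37.8° = 94.56·0.6129·0.7902 = 45.795 kPa
FS = 40.656 / 45.795 = 0.888

FS = 0.89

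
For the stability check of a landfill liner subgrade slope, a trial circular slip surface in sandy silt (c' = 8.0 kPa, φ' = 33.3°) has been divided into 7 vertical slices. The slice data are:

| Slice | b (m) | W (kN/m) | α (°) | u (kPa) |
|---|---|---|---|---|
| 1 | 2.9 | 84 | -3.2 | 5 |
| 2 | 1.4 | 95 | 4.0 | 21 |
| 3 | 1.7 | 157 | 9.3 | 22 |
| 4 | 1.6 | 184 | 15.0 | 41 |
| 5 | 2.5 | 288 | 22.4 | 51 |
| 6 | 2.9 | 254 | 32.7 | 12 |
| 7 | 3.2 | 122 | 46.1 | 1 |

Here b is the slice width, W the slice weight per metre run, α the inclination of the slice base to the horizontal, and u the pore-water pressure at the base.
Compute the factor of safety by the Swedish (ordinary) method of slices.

FS = 1.55

Ordinary method of slices: FS = Σ[c'·Δl_i + (W_i cosα_i − u_i·Δl_i)·tanφ'] / Σ W_i sinα_i, with Δl_i = b_i / cosα_i.
Slice 1: Δl = 2.9/cos(-3.2°) = 2.905 m; N'_1 = 84·cos(-3.2°) − 5·2.905 = 69.3; c'Δl = 23.24; W sinα = -4.7
Slice 2: Δl = 1.4/cos4.0° = 1.403 m; N'_2 = 95·cos4.0° − 21·1.403 = 65.3; c'Δl = 11.23; W sinα = 6.6
Slice 3: Δl = 1.7/cos9.3° = 1.723 m; N'_3 = 157·cos9.3° − 22·1.723 = 117.0; c'Δl = 13.78; W sinα = 25.4
Slice 4: Δl = 1.6/cos15.0° = 1.656 m; N'_4 = 184·cos15.0° − 41·1.656 = 109.8; c'Δl = 13.25; W sinα = 47.6
Slice 5: Δl = 2.5/cos22.4° = 2.704 m; N'_5 = 288·cos22.4° − 51·2.704 = 128.4; c'Δl = 21.63; W sinα = 109.7
Slice 6: Δl = 2.9/cos32.7° = 3.446 m; N'_6 = 254·cos32.7° − 12·3.446 = 172.4; c'Δl = 27.57; W sinα = 137.2
Slice 7: Δl = 3.2/cos46.1° = 4.615 m; N'_7 = 122·cos46.1° − 1·4.615 = 80.0; c'Δl = 36.92; W sinα = 87.9
Σc'Δl = 147.6 kN/m; ΣN' = 742.2 kN/m; ΣW sinα = 409.8 kN/m
Resisting = 147.6 + 742.2·tan33.3° = 147.6 + 487.6 = 635.2 kN/m
FS = 635.2 / 409.8 = 1.550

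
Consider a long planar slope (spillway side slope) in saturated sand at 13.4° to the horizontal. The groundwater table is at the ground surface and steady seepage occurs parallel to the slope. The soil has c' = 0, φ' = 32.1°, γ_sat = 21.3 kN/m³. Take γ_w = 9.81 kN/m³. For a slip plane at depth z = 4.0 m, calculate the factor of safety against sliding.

FS = 1.42

With seepage parallel to the slope and the water table at the surface, the effective normal stress on the slip plane uses the buoyant unit weight γ' = γ_sat − γ_w while the driving shear stress uses γ_sat:
FS = [c' + γ' z cos²β tanφ'] / [γ_sat z sinβ cosβ]
(For c' = 0 this reduces to FS = (γ'/γ_sat)·tanφ'/tanβ.)
γ' = 21.3 − 9.81 = 11.49 kN/m³
Numerator = 0.0 + 11.49·4.0·cos²13.4°·tan32.1° = 0.0 + 11.49·4.0·0.9463·0.6273 = 27.282 kPa
Denominator = 21.3·4.0·sin13.4°·cos13.4° = 21.3·4.0·0.2317·0.9728 = 19.207 kPa
FS = 27.282 / 19.207 = 1.420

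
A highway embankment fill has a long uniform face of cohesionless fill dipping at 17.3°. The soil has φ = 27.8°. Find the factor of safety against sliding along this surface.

FS = 1.69

For a dry cohesionless infinite slope the factor of safety is FS = tanφ / tanβ.
FS = tan27.8° / tan17.3° = 0.5272 / 0.3115 = 1.693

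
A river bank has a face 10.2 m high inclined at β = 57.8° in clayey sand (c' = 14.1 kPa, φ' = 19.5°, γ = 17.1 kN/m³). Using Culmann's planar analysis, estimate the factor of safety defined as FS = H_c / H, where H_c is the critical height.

H_c = (4c'/γ) · sinβ cosφ' / [1 − cos(β − φ')]
    = (4·14.1/17.1) · sin57.8°·cos19.5° / [1 − cos38.3°]
    = 3.298 · 0.7977 / 0.2152 = 12.22 m
FS = H_c / H = 12.22 / 10.2 = 1.198

FS = 1.20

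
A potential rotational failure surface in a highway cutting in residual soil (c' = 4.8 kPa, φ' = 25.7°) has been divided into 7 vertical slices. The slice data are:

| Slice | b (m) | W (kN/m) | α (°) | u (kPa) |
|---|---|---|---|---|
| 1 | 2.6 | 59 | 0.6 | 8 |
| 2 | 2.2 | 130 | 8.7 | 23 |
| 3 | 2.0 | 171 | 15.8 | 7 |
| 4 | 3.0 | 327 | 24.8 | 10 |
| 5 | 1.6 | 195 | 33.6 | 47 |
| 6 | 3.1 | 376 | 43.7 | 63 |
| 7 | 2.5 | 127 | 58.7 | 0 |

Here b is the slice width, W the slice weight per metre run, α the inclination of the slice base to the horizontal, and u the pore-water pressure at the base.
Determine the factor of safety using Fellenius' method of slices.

Ordinary method of slices: FS = Σ[c'·Δl_i + (W_i cosα_i − u_i·Δl_i)·tanφ'] / Σ W_i sinα_i, with Δl_i = b_i / cosα_i.
Slice 1: Δl = 2.6/cos0.6° = 2.600 m; N'_1 = 59·cos0.6° − 8·2.600 = 38.2; c'Δl = 12.48; W sinα = 0.6
Slice 2: Δl = 2.2/cos8.7° = 2.226 m; N'_2 = 130·cos8.7° − 23·2.226 = 77.3; c'Δl = 10.68; W sinα = 19.7
Slice 3: Δl = 2.0/cos15.8° = 2.079 m; N'_3 = 171·cos15.8° − 7·2.079 = 150.0; c'Δl = 9.98; W sinα = 46.6
Slice 4: Δl = 3.0/cos24.8° = 3.305 m; N'_4 = 327·cos24.8° − 10·3.305 = 263.8; c'Δl = 15.86; W sinα = 137.2
Slice 5: Δl = 1.6/cos33.6° = 1.921 m; N'_5 = 195·cos33.6° − 47·1.921 = 72.1; c'Δl = 9.22; W sinα = 107.9
Slice 6: Δl = 3.1/cos43.7° = 4.288 m; N'_6 = 376·cos43.7° − 63·4.288 = 1.7; c'Δl = 20.58; W sinα = 259.8
Slice 7: Δl = 2.5/cos58.7° = 4.812 m; N'_7 = 127·cos58.7° − 0·4.812 = 66.0; c'Δl = 23.10; W sinα = 108.5
Σc'Δl = 101.9 kN/m; ΣN' = 669.1 kN/m; ΣW sinα = 680.2 kN/m
Resisting = 101.9 + 669.1·tan25.7° = 101.9 + 322.0 = 423.9 kN/m
FS = 423.9 / 680.2 = 0.623

FS = 0.62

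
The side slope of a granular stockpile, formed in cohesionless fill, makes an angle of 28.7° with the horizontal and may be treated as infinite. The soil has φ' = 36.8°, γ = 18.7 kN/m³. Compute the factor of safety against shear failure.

FS = 1.37

For a dry cohesionless infinite slope the factor of safety is FS = tanφ' / tanβ.
FS = tan36.8° / tan28.7° = 0.7481 / 0.5475 = 1.366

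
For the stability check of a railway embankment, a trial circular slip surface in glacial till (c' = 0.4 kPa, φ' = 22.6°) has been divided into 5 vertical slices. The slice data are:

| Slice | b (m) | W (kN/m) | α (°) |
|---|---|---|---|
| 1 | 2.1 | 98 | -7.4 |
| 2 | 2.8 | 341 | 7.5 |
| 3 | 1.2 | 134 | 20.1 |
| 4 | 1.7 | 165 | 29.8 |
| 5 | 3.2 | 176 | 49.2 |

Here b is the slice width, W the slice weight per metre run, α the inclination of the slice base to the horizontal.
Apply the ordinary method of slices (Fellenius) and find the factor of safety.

Ordinary method of slices: FS = Σ[c'·Δl_i + (W_i cosα_i)·tanφ'] / Σ W_i sinα_i, with Δl_i = b_i / cosα_i.
Slice 1: Δl = 2.1/cos(-7.4°) = 2.118 m; N'_1 = 98·cos(-7.4°) = 97.2; c'Δl = 0.85; W sinα = -12.6
Slice 2: Δl = 2.8/cos7.5° = 2.824 m; N'_2 = 341·cos7.5° = 338.1; c'Δl = 1.13; W sinα = 44.5
Slice 3: Δl = 1.2/cos20.1° = 1.278 m; N'_3 = 134·cos20.1° = 125.8; c'Δl = 0.51; W sinα = 46.1
Slice 4: Δl = 1.7/cos29.8° = 1.959 m; N'_4 = 165·cos29.8° = 143.2; c'Δl = 0.78; W sinα = 82.0
Slice 5: Δl = 3.2/cos49.2° = 4.897 m; N'_5 = 176·cos49.2° = 115.0; c'Δl = 1.96; W sinα = 133.2
Σc'Δl = 5.2 kN/m; ΣN' = 819.3 kN/m; ΣW sinα = 293.2 kN/m
Resisting = 5.2 + 819.3·tan22.6° = 5.2 + 341.0 = 346.3 kN/m
FS = 346.3 / 293.2 = 1.181

FS = 1.18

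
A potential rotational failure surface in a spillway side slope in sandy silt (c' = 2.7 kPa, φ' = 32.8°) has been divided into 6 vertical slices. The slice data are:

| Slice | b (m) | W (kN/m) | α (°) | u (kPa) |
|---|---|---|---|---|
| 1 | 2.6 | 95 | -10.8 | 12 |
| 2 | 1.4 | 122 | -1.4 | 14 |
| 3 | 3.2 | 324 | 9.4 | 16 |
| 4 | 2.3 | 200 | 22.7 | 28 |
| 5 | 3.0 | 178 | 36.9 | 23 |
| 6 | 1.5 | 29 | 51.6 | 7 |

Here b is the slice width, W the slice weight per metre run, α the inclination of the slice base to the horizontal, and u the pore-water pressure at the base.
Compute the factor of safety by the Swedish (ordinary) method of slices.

FS = 1.81

Ordinary method of slices: FS = Σ[c'·Δl_i + (W_i cosα_i − u_i·Δl_i)·tanφ'] / Σ W_i sinα_i, with Δl_i = b_i / cosα_i.
Slice 1: Δl = 2.6/cos(-10.8°) = 2.647 m; N'_1 = 95·cos(-10.8°) − 12·2.647 = 61.6; c'Δl = 7.15; W sinα = -17.8
Slice 2: Δl = 1.4/cos(-1.4°) = 1.400 m; N'_2 = 122·cos(-1.4°) − 14·1.400 = 102.4; c'Δl = 3.78; W sinα = -3.0
Slice 3: Δl = 3.2/cos9.4° = 3.244 m; N'_3 = 324·cos9.4° − 16·3.244 = 267.8; c'Δl = 8.76; W sinα = 52.9
Slice 4: Δl = 2.3/cos22.7° = 2.493 m; N'_4 = 200·cos22.7° − 28·2.493 = 114.7; c'Δl = 6.73; W sinα = 77.2
Slice 5: Δl = 3.0/cos36.9° = 3.751 m; N'_5 = 178·cos36.9° − 23·3.751 = 56.1; c'Δl = 10.13; W sinα = 106.9
Slice 6: Δl = 1.5/cos51.6° = 2.415 m; N'_6 = 29·cos51.6° − 7·2.415 = 1.1; c'Δl = 6.52; W sinα = 22.7
Σc'Δl = 43.1 kN/m; ΣN' = 603.5 kN/m; ΣW sinα = 238.9 kN/m
Resisting = 43.1 + 603.5·tan32.8° = 43.1 + 389.0 = 432.0 kN/m
FS = 432.0 / 238.9 = 1.808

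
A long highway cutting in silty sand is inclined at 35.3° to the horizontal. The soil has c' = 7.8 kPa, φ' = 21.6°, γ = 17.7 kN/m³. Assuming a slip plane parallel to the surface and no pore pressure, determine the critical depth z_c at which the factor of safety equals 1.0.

Setting FS = 1.00 in FS = [c' + γz cos²β tanφ'] / [γz sinβ cosβ] and solving for z:
z = c' / [γ cosβ (FS·sinβ − cosβ·tanφ')]
  = 7.8 / [17.7·cos35.3°·(1.00·sin35.3° − cos35.3°·tan21.6°)]
  = 7.8 / [17.7·0.8161·(1.00·0.5779 − 0.8161·0.3959)]
  = 7.8 / 3.6797 = 2.120 m

z_c = 2.12 m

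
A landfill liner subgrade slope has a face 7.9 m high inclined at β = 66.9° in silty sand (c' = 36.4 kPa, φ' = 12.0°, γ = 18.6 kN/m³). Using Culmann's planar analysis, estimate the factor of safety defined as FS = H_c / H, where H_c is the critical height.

FS = 2.10

H_c = (4c'/γ) · sinβ cosφ' / [1 − cos(β − φ')]
    = (4·36.4/18.6) · sin66.9°·cos12.0° / [1 − cos54.9°]
    = 7.828 · 0.8997 / 0.4250 = 16.57 m
FS = H_c / H = 16.57 / 7.9 = 2.098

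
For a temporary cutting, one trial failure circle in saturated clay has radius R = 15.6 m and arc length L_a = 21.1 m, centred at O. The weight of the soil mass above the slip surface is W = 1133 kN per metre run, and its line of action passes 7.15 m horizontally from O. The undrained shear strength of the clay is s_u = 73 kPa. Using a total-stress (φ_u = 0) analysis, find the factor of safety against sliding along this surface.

FS = 2.97

Taking moments about the centre O, the resisting moment is provided by the undrained shear strength acting along the arc:
M_R = s_u·L_a·R = 73·21.10·15.6 = 24028.7 kN·m/m
M_D = W·d = 1133·7.15 = 8101.0 kN·m/m
FS = M_R / M_D = 24028.7 / 8101.0 = 2.966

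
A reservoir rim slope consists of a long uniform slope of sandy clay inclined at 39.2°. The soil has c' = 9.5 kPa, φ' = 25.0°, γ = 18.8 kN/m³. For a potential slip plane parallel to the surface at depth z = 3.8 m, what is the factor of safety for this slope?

For an infinite slope with a slip plane parallel to the surface (no pore pressure): FS = [c' + γz cos²β tanφ'] / [γz sinβ cosβ].
γz = 18.8·3.8 = 71.44 kN/m²
Numerator = 9.5 + 71.44·cos²39.2°·tan25.0° = 9.5 + 71.44·0.6005·0.4663 = 29.506 kPa
Denominator = 71.44·sin39.2°·cos39.2° = 71.44·0.6320·0.7749 = 34.990 kPa
FS = 29.506 / 34.990 = 0.843

FS = 0.84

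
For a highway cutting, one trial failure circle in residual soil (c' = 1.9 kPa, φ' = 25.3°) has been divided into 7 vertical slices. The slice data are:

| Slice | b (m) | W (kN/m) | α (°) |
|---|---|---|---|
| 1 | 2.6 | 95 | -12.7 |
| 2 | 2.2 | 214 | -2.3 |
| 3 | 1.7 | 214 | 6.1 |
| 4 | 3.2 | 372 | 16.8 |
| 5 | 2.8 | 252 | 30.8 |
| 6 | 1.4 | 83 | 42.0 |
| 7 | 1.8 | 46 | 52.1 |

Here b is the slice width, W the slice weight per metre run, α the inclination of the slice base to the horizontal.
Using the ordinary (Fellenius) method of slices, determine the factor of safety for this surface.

FS = 1.84

Ordinary method of slices: FS = Σ[c'·Δl_i + (W_i cosα_i)·tanφ'] / Σ W_i sinα_i, with Δl_i = b_i / cosα_i.
Slice 1: Δl = 2.6/cos(-12.7°) = 2.665 m; N'_1 = 95·cos(-12.7°) = 92.7; c'Δl = 5.06; W sinα = -20.9
Slice 2: Δl = 2.2/cos(-2.3°) = 2.202 m; N'_2 = 214·cos(-2.3°) = 213.8; c'Δl = 4.18; W sinα = -8.6
Slice 3: Δl = 1.7/cos6.1° = 1.710 m; N'_3 = 214·cos6.1° = 212.8; c'Δl = 3.25; W sinα = 22.7
Slice 4: Δl = 3.2/cos16.8° = 3.343 m; N'_4 = 372·cos16.8° = 356.1; c'Δl = 6.35; W sinα = 107.5
Slice 5: Δl = 2.8/cos30.8° = 3.260 m; N'_5 = 252·cos30.8° = 216.5; c'Δl = 6.19; W sinα = 129.0
Slice 6: Δl = 1.4/cos42.0° = 1.884 m; N'_6 = 83·cos42.0° = 61.7; c'Δl = 3.58; W sinα = 55.5
Slice 7: Δl = 1.8/cos52.1° = 2.930 m; N'_7 = 46·cos52.1° = 28.3; c'Δl = 5.57; W sinα = 36.3
Σc'Δl = 34.2 kN/m; ΣN' = 1181.8 kN/m; ΣW sinα = 321.7 kN/m
Resisting = 34.2 + 1181.8·tan25.3° = 34.2 + 558.6 = 592.8 kN/m
FS = 592.8 / 321.7 = 1.843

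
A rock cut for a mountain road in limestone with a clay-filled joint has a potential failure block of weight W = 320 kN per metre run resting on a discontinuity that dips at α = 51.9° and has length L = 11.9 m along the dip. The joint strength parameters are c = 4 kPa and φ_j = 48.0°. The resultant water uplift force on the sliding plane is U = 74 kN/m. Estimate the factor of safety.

Resolving the block weight along and normal to the plane and applying the Mohr–Coulomb strength on the joint:
N' = W cosα − U = 320·cos51.9° − 74 = 123.5 kN/m
Driving force T = W sinα = 320·sin51.9° = 251.8 kN/m
Resisting force R = c·L + N'·tanφ_j = 4·11.9 + 123.5·tan48.0° = 47.6 + 137.1 = 184.7 kN/m
FS = R / T = 184.7 / 251.8 = 0.733

FS = 0.73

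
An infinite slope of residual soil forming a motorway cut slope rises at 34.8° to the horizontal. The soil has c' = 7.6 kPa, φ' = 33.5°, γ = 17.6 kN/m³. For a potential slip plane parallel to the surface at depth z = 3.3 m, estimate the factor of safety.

FS = 1.23

For an infinite slope with a slip plane parallel to the surface (no pore pressure): FS = [c' + γz cos²β tanφ'] / [γz sinβ cosβ].
γz = 17.6·3.3 = 58.08 kN/m²
Numerator = 7.6 + 58.08·cos²34.8°·tan33.5° = 7.6 + 58.08·0.6743·0.6619 = 33.521 kPa
Denominator = 58.08·sin34.8°·cos34.8° = 58.08·0.5707·0.8211 = 27.219 kPa
FS = 33.521 / 27.219 = 1.232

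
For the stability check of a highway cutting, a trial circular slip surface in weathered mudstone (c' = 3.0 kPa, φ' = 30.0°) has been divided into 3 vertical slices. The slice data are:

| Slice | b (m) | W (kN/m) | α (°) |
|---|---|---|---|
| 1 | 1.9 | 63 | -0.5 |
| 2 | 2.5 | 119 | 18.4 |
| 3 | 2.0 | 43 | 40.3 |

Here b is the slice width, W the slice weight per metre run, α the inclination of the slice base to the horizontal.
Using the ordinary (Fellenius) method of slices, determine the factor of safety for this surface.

Ordinary method of slices: FS = Σ[c'·Δl_i + (W_i cosα_i)·tanφ'] / Σ W_i sinα_i, with Δl_i = b_i / cosα_i.
Slice 1: Δl = 1.9/cos(-0.5°) = 1.900 m; N'_1 = 63·cos(-0.5°) = 63.0; c'Δl = 5.70; W sinα = -0.5
Slice 2: Δl = 2.5/cos18.4° = 2.635 m; N'_2 = 119·cos18.4° = 112.9; c'Δl = 7.90; W sinα = 37.6
Slice 3: Δl = 2.0/cos40.3° = 2.622 m; N'_3 = 43·cos40.3° = 32.8; c'Δl = 7.87; W sinα = 27.8
Σc'Δl = 21.5 kN/m; ΣN' = 208.7 kN/m; ΣW sinα = 64.8 kN/m
Resisting = 21.5 + 208.7·tan30.0° = 21.5 + 120.5 = 142.0 kN/m
FS = 142.0 / 64.8 = 2.190

FS = 2.19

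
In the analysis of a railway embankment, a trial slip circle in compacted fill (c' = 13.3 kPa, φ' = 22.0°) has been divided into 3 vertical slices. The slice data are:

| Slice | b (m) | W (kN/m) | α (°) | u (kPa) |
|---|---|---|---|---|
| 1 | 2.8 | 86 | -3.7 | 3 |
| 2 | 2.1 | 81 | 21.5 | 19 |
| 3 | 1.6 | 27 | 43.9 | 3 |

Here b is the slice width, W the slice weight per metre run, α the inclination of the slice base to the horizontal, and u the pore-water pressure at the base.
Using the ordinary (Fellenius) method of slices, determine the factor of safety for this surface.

FS = 3.42

Ordinary method of slices: FS = Σ[c'·Δl_i + (W_i cosα_i − u_i·Δl_i)·tanφ'] / Σ W_i sinα_i, with Δl_i = b_i / cosα_i.
Slice 1: Δl = 2.8/cos(-3.7°) = 2.806 m; N'_1 = 86·cos(-3.7°) − 3·2.806 = 77.4; c'Δl = 37.32; W sinα = -5.5
Slice 2: Δl = 2.1/cos21.5° = 2.257 m; N'_2 = 81·cos21.5° − 19·2.257 = 32.5; c'Δl = 30.02; W sinα = 29.7
Slice 3: Δl = 1.6/cos43.9° = 2.221 m; N'_3 = 27·cos43.9° − 3·2.221 = 12.8; c'Δl = 29.53; W sinα = 18.7
Σc'Δl = 96.9 kN/m; ΣN' = 122.7 kN/m; ΣW sinα = 42.9 kN/m
Resisting = 96.9 + 122.7·tan22.0° = 96.9 + 49.6 = 146.4 kN/m
FS = 146.4 / 42.9 = 3.417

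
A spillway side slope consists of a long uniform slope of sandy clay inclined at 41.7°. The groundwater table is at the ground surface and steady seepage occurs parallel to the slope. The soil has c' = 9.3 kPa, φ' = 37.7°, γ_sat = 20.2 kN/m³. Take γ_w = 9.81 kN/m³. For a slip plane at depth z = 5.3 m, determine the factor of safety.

With seepage parallel to the slope and the water table at the surface, the effective normal stress on the slip plane uses the buoyant unit weight γ' = γ_sat − γ_w while the driving shear stress uses γ_sat:
FS = [c' + γ' z cos²β tanφ'] / [γ_sat z sinβ cosβ]
γ' = 20.2 − 9.81 = 10.39 kN/m³
Numerator = 9.3 + 10.39·5.3·cos²41.7°·tan37.7° = 9.3 + 10.39·5.3·0.5575·0.7729 = 33.026 kPa
Denominator = 20.2·5.3·sin41.7°·cos41.7° = 20.2·5.3·0.6652·0.7466 = 53.175 kPa
FS = 33.026 / 53.175 = 0.621

FS = 0.62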